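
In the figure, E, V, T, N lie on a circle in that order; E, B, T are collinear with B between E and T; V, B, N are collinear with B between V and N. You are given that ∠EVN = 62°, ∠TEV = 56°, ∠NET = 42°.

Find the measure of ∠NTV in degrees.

∠NTV = 82°

1. ∠TNV = 56°  [same arc VT]
2. ∠NVT = 42°  [same arc TN]
3. ∠NTV = 82°  [△VTN]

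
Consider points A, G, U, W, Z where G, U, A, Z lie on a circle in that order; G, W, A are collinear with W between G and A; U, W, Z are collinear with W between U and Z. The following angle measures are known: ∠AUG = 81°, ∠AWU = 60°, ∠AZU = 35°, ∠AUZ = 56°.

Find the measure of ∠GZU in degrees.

∠GZU = 64°

1. ∠GWZ = 60°  [vertical angles at W]
2. ∠AGZ = 56°  [same arc AZ]
3. ∠GZU = 64°  [△GWZ]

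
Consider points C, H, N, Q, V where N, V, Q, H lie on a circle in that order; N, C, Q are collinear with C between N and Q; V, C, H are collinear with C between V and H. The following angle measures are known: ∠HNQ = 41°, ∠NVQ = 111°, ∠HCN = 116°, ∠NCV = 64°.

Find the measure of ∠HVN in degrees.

1. ∠NHQ = 69°  [cyclic NVQH, opposite ∠V+∠H]
2. ∠HQN = 70°  [△NQH]
3. ∠HVN = 70°  [same arc NH]

∠HVN = 70°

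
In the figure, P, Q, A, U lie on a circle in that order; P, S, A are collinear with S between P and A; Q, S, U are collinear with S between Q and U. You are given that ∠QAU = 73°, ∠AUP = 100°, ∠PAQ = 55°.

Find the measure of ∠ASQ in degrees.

∠ASQ = 63°

1. ∠QPU = 107°  [cyclic PQAU, opposite ∠P+∠A]
2. ∠AQP = 80°  [cyclic PQAU, opposite ∠Q+∠U]
3. ∠PUQ = 55°  [same arc PQ]
4. ∠APQ = 45°  [△PQA]
5. ∠PQU = 18°  [△PQU]
6. ∠PSQ = 117°  [△PSQ]
7. ∠ASQ = 63°  [linear pair at S on PA]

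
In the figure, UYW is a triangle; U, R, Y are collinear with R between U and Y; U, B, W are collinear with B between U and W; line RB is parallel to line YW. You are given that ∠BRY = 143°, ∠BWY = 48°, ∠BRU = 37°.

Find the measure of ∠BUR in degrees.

1. ∠UWY = 48°  [B on ray WU]
2. ∠UYW = 37°  [RB∥YW, corresponding at R]
3. ∠WUY = 95°  [△UYW]
4. ∠BUR = 95°  [R on UY, B on UW]

∠BUR = 95°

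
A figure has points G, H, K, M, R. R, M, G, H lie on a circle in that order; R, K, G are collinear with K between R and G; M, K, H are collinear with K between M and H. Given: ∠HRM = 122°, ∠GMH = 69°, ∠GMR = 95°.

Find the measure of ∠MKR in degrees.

1. ∠HGM = 58°  [cyclic RMGH, opposite ∠R+∠G]
2. ∠GRH = 69°  [same arc GH]
3. ∠GHM = 53°  [△MGH]
4. ∠GHR = 85°  [cyclic RMGH, opposite ∠M+∠H]
5. ∠HGR = 26°  [△RGH]
6. ∠GRM = 53°  [same arc MG]
7. ∠HMR = 26°  [same arc RH]
8. ∠MKR = 101°  [△RKM]

∠MKR = 101°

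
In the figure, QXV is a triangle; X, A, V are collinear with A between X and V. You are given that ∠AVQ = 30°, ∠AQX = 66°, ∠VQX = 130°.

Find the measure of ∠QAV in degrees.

1. ∠QVX = 30°  [A on ray VX]
2. ∠QXV = 20°  [△QXV]
3. ∠AXQ = 20°  [A on ray XV]
4. ∠QAX = 94°  [△QXA]
5. ∠QAV = 86°  [linear pair at A on XV]

∠QAV = 86°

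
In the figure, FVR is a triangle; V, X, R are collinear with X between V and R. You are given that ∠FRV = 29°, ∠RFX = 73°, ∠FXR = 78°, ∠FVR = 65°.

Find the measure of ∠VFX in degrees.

1. ∠FXV = 102°  [linear pair at X on VR]
2. ∠FVX = 65°  [X on ray VR]
3. ∠VFX = 13°  [△FVX]

∠VFX = 13°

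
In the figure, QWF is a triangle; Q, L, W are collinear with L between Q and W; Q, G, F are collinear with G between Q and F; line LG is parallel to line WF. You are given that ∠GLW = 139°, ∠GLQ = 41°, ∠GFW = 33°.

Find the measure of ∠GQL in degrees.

∠GQL = 106°

1. ∠FWQ = 41°  [LG∥WF, corresponding at L]
2. ∠QFW = 33°  [G on ray FQ]
3. ∠FQW = 106°  [△QWF]
4. ∠GQL = 106°  [L on QW, G on QF]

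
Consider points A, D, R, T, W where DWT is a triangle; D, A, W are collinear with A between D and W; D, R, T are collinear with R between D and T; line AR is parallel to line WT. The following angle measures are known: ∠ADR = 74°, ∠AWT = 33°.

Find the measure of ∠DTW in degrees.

∠DTW = 73°

1. ∠TDW = 74°  [A on DW, R on DT]
2. ∠DWT = 33°  [A on ray WD]
3. ∠DTW = 73°  [△DWT]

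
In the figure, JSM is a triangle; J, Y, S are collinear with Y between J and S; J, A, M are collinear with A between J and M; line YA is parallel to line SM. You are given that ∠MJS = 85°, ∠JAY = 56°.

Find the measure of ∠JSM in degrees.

∠JSM = 39°

1. ∠AJY = 85°  [Y on JS, A on JM]
2. ∠AYJ = 39°  [△JYA]
3. ∠JSM = 39°  [YA∥SM, corresponding at Y]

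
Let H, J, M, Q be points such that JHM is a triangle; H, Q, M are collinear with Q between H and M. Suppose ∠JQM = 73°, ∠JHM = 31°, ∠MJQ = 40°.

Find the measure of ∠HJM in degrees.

1. ∠JMQ = 67°  [△JQM]
2. ∠HMJ = 67°  [Q on ray MH]
3. ∠HJM = 82°  [△JHM]

∠HJM = 82°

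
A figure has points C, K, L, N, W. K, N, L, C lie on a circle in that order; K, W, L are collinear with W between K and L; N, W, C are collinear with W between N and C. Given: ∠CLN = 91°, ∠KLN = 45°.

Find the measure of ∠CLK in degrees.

1. ∠CKN = 89°  [cyclic KNLC, opposite ∠K+∠L]
2. ∠KCN = 45°  [same arc KN]
3. ∠CNK = 46°  [△KNC]
4. ∠CLK = 46°  [same arc KC]

∠CLK = 46°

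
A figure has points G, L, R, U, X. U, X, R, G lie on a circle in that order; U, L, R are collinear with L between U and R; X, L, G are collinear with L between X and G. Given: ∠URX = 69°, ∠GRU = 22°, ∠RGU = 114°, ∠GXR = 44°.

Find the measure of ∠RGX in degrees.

1. ∠RLX = 67°  [△XLR]
2. ∠GXU = 22°  [same arc UG]
3. ∠ULX = 113°  [linear pair at L on UR]
4. ∠RUX = 45°  [△ULX]
5. ∠RGX = 45°  [same arc XR]

∠RGX = 45°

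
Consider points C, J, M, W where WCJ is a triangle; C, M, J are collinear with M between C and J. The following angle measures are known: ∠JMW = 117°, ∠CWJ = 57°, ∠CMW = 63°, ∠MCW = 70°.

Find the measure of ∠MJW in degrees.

1. ∠JCW = 70°  [M on ray CJ]
2. ∠CJW = 53°  [△WCJ]
3. ∠MJW = 53°  [M on ray JC]

∠MJW = 53°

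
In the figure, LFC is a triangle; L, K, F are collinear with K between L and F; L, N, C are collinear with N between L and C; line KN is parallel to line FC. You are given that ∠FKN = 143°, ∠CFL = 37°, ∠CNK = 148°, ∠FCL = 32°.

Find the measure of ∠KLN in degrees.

∠KLN = 111°

1. ∠LKN = 37°  [linear pair at K on LF]
2. ∠KNL = 32°  [linear pair at N on LC]
3. ∠KLN = 111°  [△LKN]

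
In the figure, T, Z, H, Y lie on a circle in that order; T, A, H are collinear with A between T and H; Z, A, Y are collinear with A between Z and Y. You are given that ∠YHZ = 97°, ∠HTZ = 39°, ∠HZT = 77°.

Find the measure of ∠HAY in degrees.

∠HAY = 108°

1. ∠HYZ = 39°  [same arc ZH]
2. ∠THZ = 64°  [△TZH]
3. ∠HZY = 44°  [△ZHY]
4. ∠TYZ = 64°  [same arc TZ]
5. ∠HTY = 44°  [same arc HY]
6. ∠TAY = 72°  [△TAY]
7. ∠HAY = 108°  [linear pair at A on TH]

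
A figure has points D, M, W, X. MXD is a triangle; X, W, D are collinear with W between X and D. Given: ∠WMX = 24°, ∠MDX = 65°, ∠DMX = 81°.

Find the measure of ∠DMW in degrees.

∠DMW = 57°

1. ∠DXM = 34°  [△MXD]
2. ∠MDW = 65°  [W on ray DX]
3. ∠MXW = 34°  [W on ray XD]
4. ∠MWX = 122°  [△MXW]
5. ∠DWM = 58°  [linear pair at W on XD]
6. ∠DMW = 57°  [△MWD]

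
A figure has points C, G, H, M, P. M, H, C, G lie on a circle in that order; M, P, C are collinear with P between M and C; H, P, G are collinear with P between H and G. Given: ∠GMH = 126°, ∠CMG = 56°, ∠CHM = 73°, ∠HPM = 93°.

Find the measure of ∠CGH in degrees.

1. ∠GCH = 54°  [cyclic MHCG, opposite ∠M+∠C]
2. ∠CHG = 56°  [same arc CG]
3. ∠CGH = 70°  [△HCG]

∠CGH = 70°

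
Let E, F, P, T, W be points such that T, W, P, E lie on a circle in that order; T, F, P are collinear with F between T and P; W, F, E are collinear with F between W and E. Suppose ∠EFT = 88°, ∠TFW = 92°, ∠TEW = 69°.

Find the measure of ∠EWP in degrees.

∠EWP = 23°

1. ∠PFW = 88°  [vertical angles at F]
2. ∠TPW = 69°  [same arc TW]
3. ∠EWP = 23°  [△WFP]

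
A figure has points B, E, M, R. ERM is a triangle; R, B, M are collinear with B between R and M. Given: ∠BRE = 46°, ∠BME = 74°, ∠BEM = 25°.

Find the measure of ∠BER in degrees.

∠BER = 35°

1. ∠EBM = 81°  [△EBM]
2. ∠EBR = 99°  [linear pair at B on RM]
3. ∠BER = 35°  [△ERB]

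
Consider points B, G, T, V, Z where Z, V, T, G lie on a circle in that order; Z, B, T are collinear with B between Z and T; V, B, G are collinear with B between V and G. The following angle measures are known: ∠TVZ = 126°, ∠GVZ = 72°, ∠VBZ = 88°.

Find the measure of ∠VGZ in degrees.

∠VGZ = 34°

1. ∠TGZ = 54°  [cyclic ZVTG, opposite ∠V+∠G]
2. ∠GTZ = 72°  [same arc ZG]
3. ∠GBT = 88°  [vertical angles at B]
4. ∠GZT = 54°  [△ZTG]
5. ∠GBZ = 92°  [linear pair at B on ZT]
6. ∠VGZ = 34°  [△ZBG]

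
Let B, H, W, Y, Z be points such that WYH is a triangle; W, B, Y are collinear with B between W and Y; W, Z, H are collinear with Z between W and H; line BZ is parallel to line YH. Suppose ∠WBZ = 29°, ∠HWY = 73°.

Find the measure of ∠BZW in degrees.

1. ∠HYW = 29°  [BZ∥YH, corresponding at B]
2. ∠WHY = 78°  [△WYH]
3. ∠BZW = 78°  [BZ∥YH, corresponding at Z]

∠BZW = 78°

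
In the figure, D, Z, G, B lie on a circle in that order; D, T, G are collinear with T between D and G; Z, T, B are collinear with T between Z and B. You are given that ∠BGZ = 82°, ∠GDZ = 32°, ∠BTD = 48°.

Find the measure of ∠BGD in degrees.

1. ∠GBZ = 32°  [same arc ZG]
2. ∠BTG = 132°  [linear pair at T on DG]
3. ∠BGD = 16°  [△GTB]

∠BGD = 16°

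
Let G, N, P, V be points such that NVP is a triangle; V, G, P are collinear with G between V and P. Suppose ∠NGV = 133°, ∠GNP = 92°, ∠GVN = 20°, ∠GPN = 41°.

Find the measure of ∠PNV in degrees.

1. ∠NVP = 20°  [G on ray VP]
2. ∠NPV = 41°  [G on ray PV]
3. ∠PNV = 119°  [△NVP]

∠PNV = 119°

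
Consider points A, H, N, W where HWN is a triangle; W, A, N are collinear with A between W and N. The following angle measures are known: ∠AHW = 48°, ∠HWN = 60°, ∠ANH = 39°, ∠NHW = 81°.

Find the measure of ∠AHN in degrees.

∠AHN = 33°

1. ∠AWH = 60°  [A on ray WN]
2. ∠HAW = 72°  [△HWA]
3. ∠HAN = 108°  [linear pair at A on WN]
4. ∠AHN = 33°  [△HAN]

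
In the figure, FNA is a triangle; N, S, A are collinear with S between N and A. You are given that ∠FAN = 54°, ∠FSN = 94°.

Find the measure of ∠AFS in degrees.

1. ∠FAS = 54°  [S on ray AN]
2. ∠ASF = 86°  [linear pair at S on NA]
3. ∠AFS = 40°  [△FSA]

∠AFS = 40°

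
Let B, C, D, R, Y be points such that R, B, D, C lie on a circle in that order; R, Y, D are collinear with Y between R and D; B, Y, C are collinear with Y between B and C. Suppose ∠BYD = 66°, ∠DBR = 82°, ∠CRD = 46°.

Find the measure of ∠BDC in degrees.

1. ∠CYR = 66°  [vertical angles at Y]
2. ∠DCR = 98°  [cyclic RBDC, opposite ∠B+∠C]
3. ∠CBD = 46°  [same arc DC]
4. ∠CDR = 36°  [△RDC]
5. ∠CYD = 114°  [linear pair at Y on RD]
6. ∠BCD = 30°  [△DYC]
7. ∠BDC = 104°  [△BDC]

∠BDC = 104°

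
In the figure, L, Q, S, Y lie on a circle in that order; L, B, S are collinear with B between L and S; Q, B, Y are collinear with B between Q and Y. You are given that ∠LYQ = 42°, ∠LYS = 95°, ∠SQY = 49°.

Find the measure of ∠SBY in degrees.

∠SBY = 91°

1. ∠LSQ = 42°  [same arc LQ]
2. ∠LQS = 85°  [cyclic LQSY, opposite ∠Q+∠Y]
3. ∠SLY = 49°  [same arc SY]
4. ∠QLS = 53°  [△LQS]
5. ∠LSY = 36°  [△LSY]
6. ∠QYS = 53°  [same arc QS]
7. ∠SBY = 91°  [△SBY]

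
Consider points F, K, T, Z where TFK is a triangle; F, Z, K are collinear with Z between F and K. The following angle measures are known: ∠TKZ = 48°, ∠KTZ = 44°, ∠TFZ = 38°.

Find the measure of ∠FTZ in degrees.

1. ∠KZT = 88°  [△TZK]
2. ∠FZT = 92°  [linear pair at Z on FK]
3. ∠FTZ = 50°  [△TFZ]

∠FTZ = 50°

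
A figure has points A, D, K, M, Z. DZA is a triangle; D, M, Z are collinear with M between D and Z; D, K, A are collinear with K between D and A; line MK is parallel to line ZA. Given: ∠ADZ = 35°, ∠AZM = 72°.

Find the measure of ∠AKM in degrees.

1. ∠AZD = 72°  [M on ray ZD]
2. ∠DAZ = 73°  [△DZA]
3. ∠DKM = 73°  [MK∥ZA, corresponding at K]
4. ∠AKM = 107°  [linear pair at K on DA]

∠AKM = 107°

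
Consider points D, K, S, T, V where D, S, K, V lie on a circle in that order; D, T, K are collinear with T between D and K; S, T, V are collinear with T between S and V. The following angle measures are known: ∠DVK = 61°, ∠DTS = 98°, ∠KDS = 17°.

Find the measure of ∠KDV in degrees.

∠KDV = 54°

1. ∠DSK = 119°  [cyclic DSKV, opposite ∠S+∠V]
2. ∠KTV = 98°  [vertical angles at T]
3. ∠DKS = 44°  [△DSK]
4. ∠DTV = 82°  [linear pair at T on DK]
5. ∠DVS = 44°  [same arc DS]
6. ∠KDV = 54°  [△DTV]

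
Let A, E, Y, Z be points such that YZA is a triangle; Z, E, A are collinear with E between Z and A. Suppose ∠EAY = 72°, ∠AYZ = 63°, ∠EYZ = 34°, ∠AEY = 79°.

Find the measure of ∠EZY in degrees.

1. ∠YAZ = 72°  [E on ray AZ]
2. ∠AZY = 45°  [△YZA]
3. ∠EZY = 45°  [E on ray ZA]

∠EZY = 45°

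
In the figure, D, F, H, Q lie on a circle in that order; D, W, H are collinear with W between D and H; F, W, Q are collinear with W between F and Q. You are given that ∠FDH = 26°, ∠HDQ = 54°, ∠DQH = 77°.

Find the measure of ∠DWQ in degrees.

∠DWQ = 75°

1. ∠FQH = 26°  [same arc FH]
2. ∠DHQ = 49°  [△DHQ]
3. ∠HWQ = 105°  [△HWQ]
4. ∠DWQ = 75°  [linear pair at W on DH]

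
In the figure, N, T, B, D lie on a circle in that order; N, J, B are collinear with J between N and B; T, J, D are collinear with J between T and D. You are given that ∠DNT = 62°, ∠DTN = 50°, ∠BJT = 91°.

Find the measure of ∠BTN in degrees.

1. ∠NDT = 68°  [△NTD]
2. ∠NJT = 89°  [linear pair at J on NB]
3. ∠NBT = 68°  [same arc NT]
4. ∠BNT = 41°  [△NJT]
5. ∠BTN = 71°  [△NTB]

∠BTN = 71°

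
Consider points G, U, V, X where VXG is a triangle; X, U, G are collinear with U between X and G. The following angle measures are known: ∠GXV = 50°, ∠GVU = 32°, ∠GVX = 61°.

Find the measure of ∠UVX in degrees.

∠UVX = 29°

1. ∠VGX = 69°  [△VXG]
2. ∠UXV = 50°  [U on ray XG]
3. ∠UGV = 69°  [U on ray GX]
4. ∠GUV = 79°  [△VUG]
5. ∠VUX = 101°  [linear pair at U on XG]
6. ∠UVX = 29°  [△VXU]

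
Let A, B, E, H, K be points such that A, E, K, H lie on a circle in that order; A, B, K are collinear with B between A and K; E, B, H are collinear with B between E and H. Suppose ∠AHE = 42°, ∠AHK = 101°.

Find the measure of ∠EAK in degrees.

∠EAK = 59°

1. ∠AKE = 42°  [same arc AE]
2. ∠AEK = 79°  [cyclic AEKH, opposite ∠E+∠H]
3. ∠EAK = 59°  [△AEK]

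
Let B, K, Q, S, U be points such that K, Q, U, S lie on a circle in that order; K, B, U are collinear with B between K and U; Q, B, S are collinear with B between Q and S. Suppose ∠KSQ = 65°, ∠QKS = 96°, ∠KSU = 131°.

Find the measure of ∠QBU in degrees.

∠QBU = 85°

1. ∠KUQ = 65°  [same arc KQ]
2. ∠KQS = 19°  [△KQS]
3. ∠KQU = 49°  [cyclic KQUS, opposite ∠Q+∠S]
4. ∠QKU = 66°  [△KQU]
5. ∠KBQ = 95°  [△KBQ]
6. ∠QBU = 85°  [linear pair at B on KU]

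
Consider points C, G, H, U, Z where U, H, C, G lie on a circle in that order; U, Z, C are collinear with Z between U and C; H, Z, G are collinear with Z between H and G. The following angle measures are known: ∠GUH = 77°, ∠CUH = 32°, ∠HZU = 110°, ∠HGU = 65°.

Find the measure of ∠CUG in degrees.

∠CUG = 45°

1. ∠GCH = 103°  [cyclic UHCG, opposite ∠U+∠C]
2. ∠CGH = 32°  [same arc HC]
3. ∠CHG = 45°  [△HCG]
4. ∠CUG = 45°  [same arc CG]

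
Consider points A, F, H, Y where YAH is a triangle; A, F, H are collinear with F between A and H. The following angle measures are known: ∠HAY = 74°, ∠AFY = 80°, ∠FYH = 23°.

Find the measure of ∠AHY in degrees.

∠AHY = 57°

1. ∠HFY = 100°  [linear pair at F on AH]
2. ∠FHY = 57°  [△YFH]
3. ∠AHY = 57°  [F on ray HA]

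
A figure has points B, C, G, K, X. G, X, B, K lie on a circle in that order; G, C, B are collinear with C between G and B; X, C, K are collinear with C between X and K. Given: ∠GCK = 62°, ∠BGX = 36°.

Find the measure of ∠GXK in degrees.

∠GXK = 26°

1. ∠BCX = 62°  [vertical angles at C]
2. ∠GCX = 118°  [linear pair at C on GB]
3. ∠GXK = 26°  [△GCX]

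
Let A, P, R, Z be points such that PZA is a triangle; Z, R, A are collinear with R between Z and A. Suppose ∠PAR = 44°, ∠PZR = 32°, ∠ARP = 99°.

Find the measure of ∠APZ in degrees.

1. ∠PAZ = 44°  [R on ray AZ]
2. ∠AZP = 32°  [R on ray ZA]
3. ∠APZ = 104°  [△PZA]

∠APZ = 104°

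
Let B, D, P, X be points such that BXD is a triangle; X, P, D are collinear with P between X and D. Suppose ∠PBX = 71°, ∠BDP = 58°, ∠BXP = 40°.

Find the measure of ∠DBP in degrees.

1. ∠BPX = 69°  [△BXP]
2. ∠BPD = 111°  [linear pair at P on XD]
3. ∠DBP = 11°  [△BPD]

∠DBP = 11°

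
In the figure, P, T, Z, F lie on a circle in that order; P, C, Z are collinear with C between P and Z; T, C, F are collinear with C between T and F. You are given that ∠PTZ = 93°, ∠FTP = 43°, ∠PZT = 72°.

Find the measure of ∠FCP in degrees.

1. ∠PFZ = 87°  [cyclic PTZF, opposite ∠T+∠F]
2. ∠FZP = 43°  [same arc PF]
3. ∠PFT = 72°  [same arc PT]
4. ∠FPZ = 50°  [△PZF]
5. ∠FCP = 58°  [△PCF]

∠FCP = 58°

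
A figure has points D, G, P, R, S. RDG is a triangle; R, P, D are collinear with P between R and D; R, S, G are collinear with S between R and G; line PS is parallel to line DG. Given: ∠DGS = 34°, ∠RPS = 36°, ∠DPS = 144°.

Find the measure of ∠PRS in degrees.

1. ∠DGR = 34°  [S on ray GR]
2. ∠GDR = 36°  [PS∥DG, corresponding at P]
3. ∠DRG = 110°  [△RDG]
4. ∠PRS = 110°  [P on RD, S on RG]

∠PRS = 110°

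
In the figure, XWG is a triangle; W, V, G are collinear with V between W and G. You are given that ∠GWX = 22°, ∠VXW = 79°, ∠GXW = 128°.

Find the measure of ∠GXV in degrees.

1. ∠WGX = 30°  [△XWG]
2. ∠VWX = 22°  [V on ray WG]
3. ∠WVX = 79°  [△XWV]
4. ∠VGX = 30°  [V on ray GW]
5. ∠GVX = 101°  [linear pair at V on WG]
6. ∠GXV = 49°  [△XVG]

∠GXV = 49°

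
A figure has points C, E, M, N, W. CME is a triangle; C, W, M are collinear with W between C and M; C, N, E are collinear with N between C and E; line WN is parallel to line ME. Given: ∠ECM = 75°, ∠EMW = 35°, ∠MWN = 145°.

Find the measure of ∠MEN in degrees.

1. ∠CME = 35°  [W on ray MC]
2. ∠CEM = 70°  [△CME]
3. ∠MEN = 70°  [N on ray EC]

∠MEN = 70°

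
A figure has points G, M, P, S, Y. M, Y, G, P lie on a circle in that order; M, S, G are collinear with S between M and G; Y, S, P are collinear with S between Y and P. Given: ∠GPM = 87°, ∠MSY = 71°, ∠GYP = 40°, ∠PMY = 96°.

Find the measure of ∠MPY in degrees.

1. ∠GSP = 71°  [vertical angles at S]
2. ∠GMP = 40°  [same arc GP]
3. ∠MSP = 109°  [linear pair at S on MG]
4. ∠MPY = 31°  [△MSP]

∠MPY = 31°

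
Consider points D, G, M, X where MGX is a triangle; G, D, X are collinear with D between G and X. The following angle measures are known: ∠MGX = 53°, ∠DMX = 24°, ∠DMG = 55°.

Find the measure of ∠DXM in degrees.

1. ∠DGM = 53°  [D on ray GX]
2. ∠GDM = 72°  [△MGD]
3. ∠MDX = 108°  [linear pair at D on GX]
4. ∠DXM = 48°  [△MDX]

∠DXM = 48°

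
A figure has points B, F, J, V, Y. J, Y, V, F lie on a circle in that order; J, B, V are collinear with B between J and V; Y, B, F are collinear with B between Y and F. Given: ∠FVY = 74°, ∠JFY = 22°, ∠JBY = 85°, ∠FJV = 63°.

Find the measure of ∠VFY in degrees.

∠VFY = 43°

1. ∠FJY = 106°  [cyclic JYVF, opposite ∠J+∠V]
2. ∠FYJ = 52°  [△JYF]
3. ∠FBV = 85°  [vertical angles at B]
4. ∠FVJ = 52°  [same arc JF]
5. ∠VFY = 43°  [△VBF]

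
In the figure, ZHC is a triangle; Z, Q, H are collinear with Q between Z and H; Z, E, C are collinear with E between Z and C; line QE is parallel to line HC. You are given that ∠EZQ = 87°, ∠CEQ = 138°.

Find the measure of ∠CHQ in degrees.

∠CHQ = 51°

1. ∠QEZ = 42°  [linear pair at E on ZC]
2. ∠EQZ = 51°  [△ZQE]
3. ∠EQH = 129°  [linear pair at Q on ZH]
4. ∠CHQ = 51°  [QE∥HC, co-interior at H–Q]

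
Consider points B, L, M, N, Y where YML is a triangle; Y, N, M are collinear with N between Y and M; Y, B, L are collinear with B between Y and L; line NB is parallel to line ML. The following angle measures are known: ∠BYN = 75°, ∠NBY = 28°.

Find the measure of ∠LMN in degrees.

1. ∠BNY = 77°  [△YNB]
2. ∠BNM = 103°  [linear pair at N on YM]
3. ∠LMN = 77°  [NB∥ML, co-interior at M–N]

∠LMN = 77°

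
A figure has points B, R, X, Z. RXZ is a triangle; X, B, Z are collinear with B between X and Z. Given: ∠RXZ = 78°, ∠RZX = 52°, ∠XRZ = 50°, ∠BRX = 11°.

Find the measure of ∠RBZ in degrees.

∠RBZ = 89°

1. ∠BXR = 78°  [B on ray XZ]
2. ∠RBX = 91°  [△RXB]
3. ∠RBZ = 89°  [linear pair at B on XZ]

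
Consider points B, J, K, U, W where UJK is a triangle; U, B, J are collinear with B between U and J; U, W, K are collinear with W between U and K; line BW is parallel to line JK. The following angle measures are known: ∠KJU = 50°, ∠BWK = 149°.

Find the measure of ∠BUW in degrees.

∠BUW = 99°

1. ∠UBW = 50°  [BW∥JK, corresponding at B]
2. ∠BWU = 31°  [linear pair at W on UK]
3. ∠BUW = 99°  [△UBW]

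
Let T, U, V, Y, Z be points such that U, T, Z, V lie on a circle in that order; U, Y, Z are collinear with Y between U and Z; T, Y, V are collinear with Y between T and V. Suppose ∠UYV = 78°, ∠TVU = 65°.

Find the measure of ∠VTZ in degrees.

1. ∠TYZ = 78°  [vertical angles at Y]
2. ∠TZU = 65°  [same arc UT]
3. ∠VTZ = 37°  [△TYZ]

∠VTZ = 37°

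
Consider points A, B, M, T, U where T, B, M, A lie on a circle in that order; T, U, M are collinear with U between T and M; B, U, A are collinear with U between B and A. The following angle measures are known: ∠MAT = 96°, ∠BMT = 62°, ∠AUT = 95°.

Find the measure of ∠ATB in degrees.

1. ∠MBT = 84°  [cyclic TBMA, opposite ∠B+∠A]
2. ∠BTM = 34°  [△TBM]
3. ∠BUM = 95°  [vertical angles at U]
4. ∠BAM = 34°  [same arc BM]
5. ∠ABM = 23°  [△BUM]
6. ∠AMB = 123°  [△BMA]
7. ∠ATB = 57°  [cyclic TBMA, opposite ∠T+∠M]

∠ATB = 57°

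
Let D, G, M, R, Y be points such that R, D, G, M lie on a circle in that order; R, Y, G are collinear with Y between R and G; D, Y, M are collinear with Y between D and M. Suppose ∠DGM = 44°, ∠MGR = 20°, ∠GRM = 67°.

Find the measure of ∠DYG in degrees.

1. ∠DRM = 136°  [cyclic RDGM, opposite ∠R+∠G]
2. ∠MDR = 20°  [same arc RM]
3. ∠GDM = 67°  [same arc GM]
4. ∠DMR = 24°  [△RDM]
5. ∠DGR = 24°  [same arc RD]
6. ∠DYG = 89°  [△DYG]

∠DYG = 89°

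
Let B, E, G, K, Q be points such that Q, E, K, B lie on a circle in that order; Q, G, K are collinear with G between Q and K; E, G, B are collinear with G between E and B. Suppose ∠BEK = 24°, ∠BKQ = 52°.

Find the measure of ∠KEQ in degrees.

∠KEQ = 76°

1. ∠BQK = 24°  [same arc KB]
2. ∠KBQ = 104°  [△QKB]
3. ∠KEQ = 76°  [cyclic QEKB, opposite ∠E+∠B]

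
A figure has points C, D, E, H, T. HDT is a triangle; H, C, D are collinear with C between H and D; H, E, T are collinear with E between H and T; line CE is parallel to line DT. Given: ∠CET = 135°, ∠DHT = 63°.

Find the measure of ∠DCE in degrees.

1. ∠CEH = 45°  [linear pair at E on HT]
2. ∠CHE = 63°  [C on HD, E on HT]
3. ∠ECH = 72°  [△HCE]
4. ∠DCE = 108°  [linear pair at C on HD]

∠DCE = 108°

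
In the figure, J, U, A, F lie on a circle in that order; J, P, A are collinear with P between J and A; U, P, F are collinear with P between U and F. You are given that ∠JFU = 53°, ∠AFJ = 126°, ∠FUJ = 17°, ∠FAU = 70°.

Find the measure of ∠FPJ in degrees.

1. ∠FAJ = 17°  [same arc JF]
2. ∠AJF = 37°  [△JAF]
3. ∠FPJ = 90°  [△JPF]

∠FPJ = 90°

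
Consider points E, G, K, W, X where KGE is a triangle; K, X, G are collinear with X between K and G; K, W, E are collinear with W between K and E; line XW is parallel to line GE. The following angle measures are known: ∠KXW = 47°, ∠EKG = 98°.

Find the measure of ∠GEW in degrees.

∠GEW = 35°

1. ∠EGK = 47°  [XW∥GE, corresponding at X]
2. ∠GEK = 35°  [△KGE]
3. ∠GEW = 35°  [W on ray EK]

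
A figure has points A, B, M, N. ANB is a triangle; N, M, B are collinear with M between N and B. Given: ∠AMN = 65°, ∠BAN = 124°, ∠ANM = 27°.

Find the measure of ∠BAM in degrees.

1. ∠AMB = 115°  [linear pair at M on NB]
2. ∠ANB = 27°  [M on ray NB]
3. ∠ABN = 29°  [△ANB]
4. ∠ABM = 29°  [M on ray BN]
5. ∠BAM = 36°  [△AMB]

∠BAM = 36°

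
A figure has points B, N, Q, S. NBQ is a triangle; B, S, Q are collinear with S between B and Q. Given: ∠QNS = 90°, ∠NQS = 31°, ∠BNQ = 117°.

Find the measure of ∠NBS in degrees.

∠NBS = 32°

1. ∠BQN = 31°  [S on ray QB]
2. ∠NBQ = 32°  [△NBQ]
3. ∠NBS = 32°  [S on ray BQ]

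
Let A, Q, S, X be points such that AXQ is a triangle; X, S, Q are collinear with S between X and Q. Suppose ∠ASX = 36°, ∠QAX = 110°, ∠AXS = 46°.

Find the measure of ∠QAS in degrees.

1. ∠ASQ = 144°  [linear pair at S on XQ]
2. ∠AXQ = 46°  [S on ray XQ]
3. ∠AQX = 24°  [△AXQ]
4. ∠AQS = 24°  [S on ray QX]
5. ∠QAS = 12°  [△ASQ]

∠QAS = 12°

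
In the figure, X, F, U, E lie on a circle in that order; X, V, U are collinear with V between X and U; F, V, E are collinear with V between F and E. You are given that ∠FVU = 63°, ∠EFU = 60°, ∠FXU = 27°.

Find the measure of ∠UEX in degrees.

1. ∠FUX = 57°  [△FVU]
2. ∠UFX = 96°  [△XFU]
3. ∠UEX = 84°  [cyclic XFUE, opposite ∠F+∠E]

∠UEX = 84°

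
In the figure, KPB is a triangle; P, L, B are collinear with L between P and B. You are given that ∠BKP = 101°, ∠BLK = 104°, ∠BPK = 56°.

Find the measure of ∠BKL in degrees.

∠BKL = 53°

1. ∠KBP = 23°  [△KPB]
2. ∠KBL = 23°  [L on ray BP]
3. ∠BKL = 53°  [△KLB]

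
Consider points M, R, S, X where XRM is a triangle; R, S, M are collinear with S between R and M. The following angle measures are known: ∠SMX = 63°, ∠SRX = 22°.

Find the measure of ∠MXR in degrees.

∠MXR = 95°

1. ∠RMX = 63°  [S on ray MR]
2. ∠MRX = 22°  [S on ray RM]
3. ∠MXR = 95°  [△XRM]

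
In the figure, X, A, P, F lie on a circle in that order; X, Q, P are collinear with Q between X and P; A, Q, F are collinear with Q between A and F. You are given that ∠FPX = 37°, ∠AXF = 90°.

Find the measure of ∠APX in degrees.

∠APX = 53°

1. ∠FAX = 37°  [same arc XF]
2. ∠AFX = 53°  [△XAF]
3. ∠APX = 53°  [same arc XA]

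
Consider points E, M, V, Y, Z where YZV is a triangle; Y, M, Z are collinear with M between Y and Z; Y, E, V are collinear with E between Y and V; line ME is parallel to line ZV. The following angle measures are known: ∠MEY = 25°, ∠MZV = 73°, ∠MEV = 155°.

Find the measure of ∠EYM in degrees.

∠EYM = 82°

1. ∠YVZ = 25°  [ME∥ZV, corresponding at E]
2. ∠VZY = 73°  [M on ray ZY]
3. ∠VYZ = 82°  [△YZV]
4. ∠EYM = 82°  [M on YZ, E on YV]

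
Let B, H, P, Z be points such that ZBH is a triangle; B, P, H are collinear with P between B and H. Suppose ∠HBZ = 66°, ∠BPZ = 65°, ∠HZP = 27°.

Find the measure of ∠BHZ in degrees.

1. ∠HPZ = 115°  [linear pair at P on BH]
2. ∠PHZ = 38°  [△ZPH]
3. ∠BHZ = 38°  [P on ray HB]

∠BHZ = 38°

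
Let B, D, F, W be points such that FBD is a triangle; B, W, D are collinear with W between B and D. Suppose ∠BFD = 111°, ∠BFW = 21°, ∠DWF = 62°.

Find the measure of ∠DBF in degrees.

∠DBF = 41°

1. ∠BWF = 118°  [linear pair at W on BD]
2. ∠FBW = 41°  [△FBW]
3. ∠DBF = 41°  [W on ray BD]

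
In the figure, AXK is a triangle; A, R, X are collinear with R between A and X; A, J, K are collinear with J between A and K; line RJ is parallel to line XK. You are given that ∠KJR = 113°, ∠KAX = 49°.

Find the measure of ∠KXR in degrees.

1. ∠AJR = 67°  [linear pair at J on AK]
2. ∠JAR = 49°  [R on AX, J on AK]
3. ∠ARJ = 64°  [△ARJ]
4. ∠JRX = 116°  [linear pair at R on AX]
5. ∠KXR = 64°  [RJ∥XK, co-interior at X–R]

∠KXR = 64°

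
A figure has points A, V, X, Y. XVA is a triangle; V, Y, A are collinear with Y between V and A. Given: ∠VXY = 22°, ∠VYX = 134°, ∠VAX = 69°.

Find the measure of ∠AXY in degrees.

1. ∠AYX = 46°  [linear pair at Y on VA]
2. ∠XAY = 69°  [Y on ray AV]
3. ∠AXY = 65°  [△XYA]

∠AXY = 65°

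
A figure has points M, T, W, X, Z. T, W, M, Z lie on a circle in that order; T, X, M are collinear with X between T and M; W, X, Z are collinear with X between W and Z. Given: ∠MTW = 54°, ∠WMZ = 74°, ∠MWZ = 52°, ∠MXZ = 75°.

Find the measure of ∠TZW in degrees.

∠TZW = 23°

1. ∠MTZ = 52°  [same arc MZ]
2. ∠TXZ = 105°  [linear pair at X on TM]
3. ∠TZW = 23°  [△TXZ]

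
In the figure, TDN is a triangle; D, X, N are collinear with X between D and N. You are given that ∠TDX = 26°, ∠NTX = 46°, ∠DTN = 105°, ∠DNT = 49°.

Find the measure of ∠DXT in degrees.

1. ∠TNX = 49°  [X on ray ND]
2. ∠NXT = 85°  [△TXN]
3. ∠DXT = 95°  [linear pair at X on DN]

∠DXT = 95°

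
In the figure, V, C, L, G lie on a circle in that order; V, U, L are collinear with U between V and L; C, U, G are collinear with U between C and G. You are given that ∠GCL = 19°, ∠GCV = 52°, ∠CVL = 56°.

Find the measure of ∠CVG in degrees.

1. ∠CGL = 56°  [same arc CL]
2. ∠CLG = 105°  [△CLG]
3. ∠CVG = 75°  [cyclic VCLG, opposite ∠V+∠L]

∠CVG = 75°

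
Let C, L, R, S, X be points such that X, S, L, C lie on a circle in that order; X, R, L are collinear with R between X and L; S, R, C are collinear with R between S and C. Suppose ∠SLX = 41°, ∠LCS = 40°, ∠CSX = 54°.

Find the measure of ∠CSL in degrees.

1. ∠SCX = 41°  [same arc XS]
2. ∠CXS = 85°  [△XSC]
3. ∠CLS = 95°  [cyclic XSLC, opposite ∠X+∠L]
4. ∠CSL = 45°  [△SLC]

∠CSL = 45°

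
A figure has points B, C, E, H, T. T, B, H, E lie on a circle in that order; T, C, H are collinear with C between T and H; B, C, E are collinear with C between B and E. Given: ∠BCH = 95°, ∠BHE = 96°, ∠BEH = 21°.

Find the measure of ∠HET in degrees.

∠HET = 43°

1. ∠ECT = 95°  [vertical angles at C]
2. ∠EBH = 63°  [△BHE]
3. ∠ECH = 85°  [linear pair at C on TH]
4. ∠ETH = 63°  [same arc HE]
5. ∠EHT = 74°  [△HCE]
6. ∠HET = 43°  [△THE]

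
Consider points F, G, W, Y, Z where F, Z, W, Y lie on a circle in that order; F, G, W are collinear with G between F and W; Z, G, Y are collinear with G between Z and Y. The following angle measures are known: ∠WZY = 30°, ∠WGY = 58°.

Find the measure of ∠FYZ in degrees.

∠FYZ = 28°

1. ∠WFY = 30°  [same arc WY]
2. ∠FGY = 122°  [linear pair at G on FW]
3. ∠FYZ = 28°  [△FGY]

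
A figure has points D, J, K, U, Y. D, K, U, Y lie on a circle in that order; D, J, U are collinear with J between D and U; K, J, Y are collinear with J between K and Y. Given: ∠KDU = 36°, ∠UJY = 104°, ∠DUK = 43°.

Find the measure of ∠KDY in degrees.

1. ∠DJK = 104°  [vertical angles at J]
2. ∠DYK = 43°  [same arc DK]
3. ∠DKY = 40°  [△DJK]
4. ∠KDY = 97°  [△DKY]

∠KDY = 97°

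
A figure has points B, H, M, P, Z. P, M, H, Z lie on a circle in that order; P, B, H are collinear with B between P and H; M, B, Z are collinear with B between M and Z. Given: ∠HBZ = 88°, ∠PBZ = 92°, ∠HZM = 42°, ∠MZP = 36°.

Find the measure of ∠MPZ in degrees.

1. ∠MBP = 88°  [vertical angles at B]
2. ∠HPM = 42°  [same arc MH]
3. ∠PMZ = 50°  [△PBM]
4. ∠MPZ = 94°  [△PMZ]

∠MPZ = 94°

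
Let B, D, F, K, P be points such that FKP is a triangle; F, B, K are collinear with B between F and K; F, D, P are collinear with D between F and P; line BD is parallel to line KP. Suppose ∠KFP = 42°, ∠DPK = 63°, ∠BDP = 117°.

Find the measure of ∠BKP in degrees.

1. ∠FPK = 63°  [D on ray PF]
2. ∠FKP = 75°  [△FKP]
3. ∠BKP = 75°  [B on ray KF]

∠BKP = 75°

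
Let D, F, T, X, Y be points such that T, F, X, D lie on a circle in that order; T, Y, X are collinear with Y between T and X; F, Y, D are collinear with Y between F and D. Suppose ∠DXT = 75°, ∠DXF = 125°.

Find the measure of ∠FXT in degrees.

∠FXT = 50°

1. ∠DFT = 75°  [same arc TD]
2. ∠DTF = 55°  [cyclic TFXD, opposite ∠T+∠X]
3. ∠FDT = 50°  [△TFD]
4. ∠FXT = 50°  [same arc TF]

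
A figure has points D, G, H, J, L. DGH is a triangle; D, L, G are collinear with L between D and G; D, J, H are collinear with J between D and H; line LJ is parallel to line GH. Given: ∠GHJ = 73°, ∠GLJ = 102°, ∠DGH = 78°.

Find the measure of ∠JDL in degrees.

∠JDL = 29°

1. ∠DHG = 73°  [J on ray HD]
2. ∠DLJ = 78°  [linear pair at L on DG]
3. ∠DJL = 73°  [LJ∥GH, corresponding at J]
4. ∠JDL = 29°  [△DLJ]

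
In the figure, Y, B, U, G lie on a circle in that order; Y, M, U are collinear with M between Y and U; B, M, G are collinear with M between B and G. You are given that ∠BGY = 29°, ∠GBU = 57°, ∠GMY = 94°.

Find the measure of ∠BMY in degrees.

1. ∠BUY = 29°  [same arc YB]
2. ∠BMU = 94°  [△BMU]
3. ∠BMY = 86°  [linear pair at M on YU]

∠BMY = 86°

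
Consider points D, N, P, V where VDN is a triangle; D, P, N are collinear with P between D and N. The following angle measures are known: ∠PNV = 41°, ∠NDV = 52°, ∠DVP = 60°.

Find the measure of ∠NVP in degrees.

∠NVP = 27°

1. ∠PDV = 52°  [P on ray DN]
2. ∠DPV = 68°  [△VDP]
3. ∠NPV = 112°  [linear pair at P on DN]
4. ∠NVP = 27°  [△VPN]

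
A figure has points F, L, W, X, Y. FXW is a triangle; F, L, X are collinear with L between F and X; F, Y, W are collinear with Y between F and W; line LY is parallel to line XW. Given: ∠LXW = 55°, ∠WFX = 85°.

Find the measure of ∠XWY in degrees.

∠XWY = 40°

1. ∠FXW = 55°  [L on ray XF]
2. ∠FWX = 40°  [△FXW]
3. ∠XWY = 40°  [Y on ray WF]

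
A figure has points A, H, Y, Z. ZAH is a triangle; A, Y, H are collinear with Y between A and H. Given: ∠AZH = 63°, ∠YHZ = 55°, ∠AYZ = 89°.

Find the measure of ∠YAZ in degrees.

1. ∠AHZ = 55°  [Y on ray HA]
2. ∠HAZ = 62°  [△ZAH]
3. ∠YAZ = 62°  [Y on ray AH]

∠YAZ = 62°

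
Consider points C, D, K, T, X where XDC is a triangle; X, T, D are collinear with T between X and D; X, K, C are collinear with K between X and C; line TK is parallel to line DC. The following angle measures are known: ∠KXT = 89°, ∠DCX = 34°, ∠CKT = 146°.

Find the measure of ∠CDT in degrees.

1. ∠CXD = 89°  [T on XD, K on XC]
2. ∠CDX = 57°  [△XDC]
3. ∠CDT = 57°  [T on ray DX]

∠CDT = 57°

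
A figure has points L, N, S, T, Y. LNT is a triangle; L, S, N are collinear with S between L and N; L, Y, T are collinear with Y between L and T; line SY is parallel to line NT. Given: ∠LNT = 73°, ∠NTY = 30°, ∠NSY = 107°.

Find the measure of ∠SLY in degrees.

∠SLY = 77°

1. ∠LTN = 30°  [Y on ray TL]
2. ∠NLT = 77°  [△LNT]
3. ∠SLY = 77°  [S on LN, Y on LT]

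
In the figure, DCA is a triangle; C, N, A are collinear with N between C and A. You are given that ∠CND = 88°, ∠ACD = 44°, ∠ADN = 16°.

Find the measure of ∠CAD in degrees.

1. ∠AND = 92°  [linear pair at N on CA]
2. ∠DAN = 72°  [△DNA]
3. ∠CAD = 72°  [N on ray AC]

∠CAD = 72°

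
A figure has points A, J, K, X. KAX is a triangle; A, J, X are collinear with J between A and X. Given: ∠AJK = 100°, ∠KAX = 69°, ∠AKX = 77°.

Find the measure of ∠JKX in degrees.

1. ∠KJX = 80°  [linear pair at J on AX]
2. ∠AXK = 34°  [△KAX]
3. ∠JXK = 34°  [J on ray XA]
4. ∠JKX = 66°  [△KJX]

∠JKX = 66°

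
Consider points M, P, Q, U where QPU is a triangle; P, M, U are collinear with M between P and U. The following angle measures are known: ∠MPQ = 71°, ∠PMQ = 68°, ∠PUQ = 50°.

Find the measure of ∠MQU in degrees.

∠MQU = 18°

1. ∠QMU = 112°  [linear pair at M on PU]
2. ∠MUQ = 50°  [M on ray UP]
3. ∠MQU = 18°  [△QMU]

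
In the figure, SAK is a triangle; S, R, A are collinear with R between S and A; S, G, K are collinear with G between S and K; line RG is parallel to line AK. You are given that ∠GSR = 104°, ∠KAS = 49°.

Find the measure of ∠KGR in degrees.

∠KGR = 153°

1. ∠ASK = 104°  [R on SA, G on SK]
2. ∠AKS = 27°  [△SAK]
3. ∠RGS = 27°  [RG∥AK, corresponding at G]
4. ∠KGR = 153°  [linear pair at G on SK]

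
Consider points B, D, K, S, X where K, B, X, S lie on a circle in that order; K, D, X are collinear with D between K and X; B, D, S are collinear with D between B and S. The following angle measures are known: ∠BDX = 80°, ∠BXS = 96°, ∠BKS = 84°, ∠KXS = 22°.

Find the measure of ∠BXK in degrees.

∠BXK = 74°

1. ∠KBS = 22°  [same arc KS]
2. ∠BSK = 74°  [△KBS]
3. ∠BXK = 74°  [same arc KB]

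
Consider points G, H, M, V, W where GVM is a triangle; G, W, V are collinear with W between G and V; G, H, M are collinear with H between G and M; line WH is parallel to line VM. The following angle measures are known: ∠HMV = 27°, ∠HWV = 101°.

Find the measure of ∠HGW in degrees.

1. ∠GMV = 27°  [H on ray MG]
2. ∠GWH = 79°  [linear pair at W on GV]
3. ∠GHW = 27°  [WH∥VM, corresponding at H]
4. ∠HGW = 74°  [△GWH]

∠HGW = 74°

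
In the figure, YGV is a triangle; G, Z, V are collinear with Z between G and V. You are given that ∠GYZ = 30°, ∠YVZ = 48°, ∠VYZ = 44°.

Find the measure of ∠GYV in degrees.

1. ∠VZY = 88°  [△YZV]
2. ∠GVY = 48°  [Z on ray VG]
3. ∠GZY = 92°  [linear pair at Z on GV]
4. ∠YGZ = 58°  [△YGZ]
5. ∠VGY = 58°  [Z on ray GV]
6. ∠GYV = 74°  [△YGV]

∠GYV = 74°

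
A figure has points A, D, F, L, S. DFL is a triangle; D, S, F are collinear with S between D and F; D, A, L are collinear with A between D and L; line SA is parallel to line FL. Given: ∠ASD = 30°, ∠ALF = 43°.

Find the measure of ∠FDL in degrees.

∠FDL = 107°

1. ∠DFL = 30°  [SA∥FL, corresponding at S]
2. ∠DLF = 43°  [A on ray LD]
3. ∠FDL = 107°  [△DFL]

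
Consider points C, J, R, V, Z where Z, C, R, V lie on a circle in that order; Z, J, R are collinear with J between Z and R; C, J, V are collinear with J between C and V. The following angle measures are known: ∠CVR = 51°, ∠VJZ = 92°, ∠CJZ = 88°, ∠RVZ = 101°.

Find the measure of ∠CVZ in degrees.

∠CVZ = 50°

1. ∠CZR = 51°  [same arc CR]
2. ∠RCZ = 79°  [cyclic ZCRV, opposite ∠C+∠V]
3. ∠CRZ = 50°  [△ZCR]
4. ∠CVZ = 50°  [same arc ZC]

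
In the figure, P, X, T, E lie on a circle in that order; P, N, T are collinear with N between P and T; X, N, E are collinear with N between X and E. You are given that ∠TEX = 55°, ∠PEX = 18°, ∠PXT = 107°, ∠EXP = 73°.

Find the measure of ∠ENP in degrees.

1. ∠PET = 73°  [cyclic PXTE, opposite ∠X+∠E]
2. ∠ETP = 73°  [same arc PE]
3. ∠EPT = 34°  [△PTE]
4. ∠ENP = 128°  [△PNE]

∠ENP = 128°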